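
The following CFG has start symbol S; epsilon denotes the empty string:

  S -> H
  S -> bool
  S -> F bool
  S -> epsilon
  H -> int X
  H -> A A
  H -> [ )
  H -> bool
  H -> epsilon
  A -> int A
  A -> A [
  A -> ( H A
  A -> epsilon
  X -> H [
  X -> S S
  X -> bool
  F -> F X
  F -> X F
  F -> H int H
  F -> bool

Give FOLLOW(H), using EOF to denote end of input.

{ EOF, (, [, bool, int }

In S -> H: H is at the end, add FOLLOW(S) = { EOF, (, [, bool, int }.
In A -> ( H A: add FIRST(A)\{epsilon} = { (, [, int }.
  Since A is nullable, also add FOLLOW(A) = { EOF, (, [, bool, int }.
In X -> H [: add FIRST([) = { [ }.
In F -> H int H: add FIRST(int H) = { int }.
In F -> H int H: H is at the end, add FOLLOW(F) = { (, [, bool, int }.
Union: FOLLOW(H) = { EOF, (, [, bool, int }.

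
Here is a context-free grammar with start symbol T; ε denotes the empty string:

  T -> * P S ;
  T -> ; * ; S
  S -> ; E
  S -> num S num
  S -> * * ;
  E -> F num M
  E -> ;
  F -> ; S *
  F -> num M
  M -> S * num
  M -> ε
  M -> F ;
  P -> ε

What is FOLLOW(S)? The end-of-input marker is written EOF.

In T -> * P S ;: add FIRST(;) = { ; }.
In T -> ; * ; S: S is at the end, add FOLLOW(T) = { EOF }.
In S -> num S num: add FIRST(num) = { num }.
In F -> ; S *: add FIRST(*) = { * }.
In M -> S * num: add FIRST(* num) = { * }.
Union: FOLLOW(S) = { EOF, *, ;, num }.

{ EOF, *, ;, num }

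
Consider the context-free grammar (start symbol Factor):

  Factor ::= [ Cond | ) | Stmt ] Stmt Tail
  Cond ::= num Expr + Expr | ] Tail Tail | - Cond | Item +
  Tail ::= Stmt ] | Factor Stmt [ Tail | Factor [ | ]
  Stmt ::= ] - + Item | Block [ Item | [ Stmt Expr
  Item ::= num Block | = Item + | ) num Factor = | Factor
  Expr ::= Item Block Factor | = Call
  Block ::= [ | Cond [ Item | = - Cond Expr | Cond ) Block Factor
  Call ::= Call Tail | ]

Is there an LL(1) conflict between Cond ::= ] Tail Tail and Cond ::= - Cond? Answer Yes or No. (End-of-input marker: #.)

FIRST(] Tail Tail) = { ] } and FIRST(- Cond) = { - }.
The FIRST sets are disjoint and neither alternative is nullable — no conflict.

No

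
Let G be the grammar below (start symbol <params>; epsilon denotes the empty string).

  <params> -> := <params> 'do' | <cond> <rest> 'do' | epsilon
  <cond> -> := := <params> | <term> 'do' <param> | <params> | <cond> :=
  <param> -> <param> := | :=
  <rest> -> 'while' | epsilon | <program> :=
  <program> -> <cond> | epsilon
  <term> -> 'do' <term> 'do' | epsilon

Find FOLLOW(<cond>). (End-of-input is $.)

{ 'do', 'while', := }

In <params> -> <cond> <rest> 'do': add FIRST(<rest> 'do') = { 'do', 'while', := }.
In <cond> -> <cond> :=: add FIRST(:=) = { := }.
In <program> -> <cond>: <cond> is at the end, add FOLLOW(<program>) = { := }.
Union: FOLLOW(<cond>) = { 'do', 'while', := }.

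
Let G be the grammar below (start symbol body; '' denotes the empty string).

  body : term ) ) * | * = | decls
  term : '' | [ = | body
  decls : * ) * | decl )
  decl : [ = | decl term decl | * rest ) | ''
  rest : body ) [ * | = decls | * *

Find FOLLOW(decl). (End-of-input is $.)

In decls : decl ): add FIRST()) = { ) }.
In decl : decl term decl: add FIRST(term decl)\{''} = { ), *, [ }.
  Since term decl is nullable, also add FOLLOW(decl) = { ), *, [ }.
In decl : decl term decl: decl is at the end, add FOLLOW(decl) = { ), *, [ }.
Union: FOLLOW(decl) = { ), *, [ }.

{ ), *, [ }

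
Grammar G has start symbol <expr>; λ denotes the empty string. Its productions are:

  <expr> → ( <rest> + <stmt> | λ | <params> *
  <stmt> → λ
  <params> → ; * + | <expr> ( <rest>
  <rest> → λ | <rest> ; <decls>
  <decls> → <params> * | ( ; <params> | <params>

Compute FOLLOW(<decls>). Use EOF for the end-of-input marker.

{ *, +, ; }

In <rest> → <rest> ; <decls>: <decls> is at the end, add FOLLOW(<rest>) = { *, +, ; }.
Union: FOLLOW(<decls>) = { *, +, ; }.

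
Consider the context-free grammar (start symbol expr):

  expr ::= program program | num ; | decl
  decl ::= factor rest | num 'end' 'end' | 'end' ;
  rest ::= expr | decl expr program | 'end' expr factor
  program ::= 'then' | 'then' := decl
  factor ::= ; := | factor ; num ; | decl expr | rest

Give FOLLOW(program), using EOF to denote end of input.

{ EOF, 'end', 'then', ;, num }

In expr ::= program program: add FIRST(program) = { 'then' }.
In expr ::= program program: program is at the end, add FOLLOW(expr) = { EOF, 'end', 'then', ;, num }.
In rest ::= decl expr program: program is at the end, add FOLLOW(rest) = { EOF, 'end', 'then', ;, num }.
Union: FOLLOW(program) = { EOF, 'end', 'then', ;, num }.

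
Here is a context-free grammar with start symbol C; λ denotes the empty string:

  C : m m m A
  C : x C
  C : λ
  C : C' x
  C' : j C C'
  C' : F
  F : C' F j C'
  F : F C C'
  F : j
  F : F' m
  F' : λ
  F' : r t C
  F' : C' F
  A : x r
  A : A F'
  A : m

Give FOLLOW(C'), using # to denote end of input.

In C : C' x: add FIRST(x) = { x }.
In C' : j C C': C' is at the end, add FOLLOW(C') = { #, j, m, r, x }.
In F : C' F j C': add FIRST(F j C') = { j, m, r }.
In F : C' F j C': C' is at the end, add FOLLOW(F) = { #, j, m, r, x }.
In F : F C C': C' is at the end, add FOLLOW(F) = { #, j, m, r, x }.
In F' : C' F: add FIRST(F) = { j, m, r }.
Union: FOLLOW(C') = { #, j, m, r, x }.

{ #, j, m, r, x }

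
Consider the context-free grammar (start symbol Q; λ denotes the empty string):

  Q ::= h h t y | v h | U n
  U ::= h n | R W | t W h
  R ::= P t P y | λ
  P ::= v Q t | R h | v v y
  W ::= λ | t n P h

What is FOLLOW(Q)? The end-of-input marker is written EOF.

Q is the start symbol, so EOF ∈ FOLLOW(Q).
In P ::= v Q t: add FIRST(t) = { t }.
Union: FOLLOW(Q) = { EOF, t }.

{ EOF, t }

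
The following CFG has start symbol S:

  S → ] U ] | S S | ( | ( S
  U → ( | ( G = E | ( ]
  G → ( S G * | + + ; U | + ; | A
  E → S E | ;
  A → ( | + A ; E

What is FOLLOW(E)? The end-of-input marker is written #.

{ *, ;, =, ] }

In U → ( G = E: E is at the end, add FOLLOW(U) = { *, =, ] }.
In E → S E: E is at the end, add FOLLOW(E) = { *, ;, =, ] }.
In A → + A ; E: E is at the end, add FOLLOW(A) = { *, ;, = }.
Union: FOLLOW(E) = { *, ;, =, ] }.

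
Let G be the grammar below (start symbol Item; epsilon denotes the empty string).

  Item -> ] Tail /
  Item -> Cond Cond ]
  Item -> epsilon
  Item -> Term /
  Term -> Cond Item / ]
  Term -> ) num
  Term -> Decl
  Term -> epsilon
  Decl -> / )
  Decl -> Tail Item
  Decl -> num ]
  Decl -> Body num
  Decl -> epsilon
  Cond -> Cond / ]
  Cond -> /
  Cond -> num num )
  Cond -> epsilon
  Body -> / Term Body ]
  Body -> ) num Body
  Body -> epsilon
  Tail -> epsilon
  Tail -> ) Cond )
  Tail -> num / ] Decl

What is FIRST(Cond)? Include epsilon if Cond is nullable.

{ /, num, epsilon }

From Cond -> Cond / ]: Cond nullable, take FIRST(Cond) ∪ {/} = { /, num }.
Cond -> / contributes {/}.
Cond -> num num ) contributes {num}.
Cond -> epsilon contributes epsilon.
Union: FIRST(Cond) = { /, num, epsilon }.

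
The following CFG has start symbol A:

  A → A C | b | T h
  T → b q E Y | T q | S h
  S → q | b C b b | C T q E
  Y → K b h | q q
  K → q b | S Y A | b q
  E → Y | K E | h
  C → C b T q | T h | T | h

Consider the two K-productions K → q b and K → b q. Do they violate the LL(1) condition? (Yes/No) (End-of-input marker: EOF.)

No

FIRST(q b) = { q } and FIRST(b q) = { b }.
The FIRST sets are disjoint and neither alternative is nullable — no conflict.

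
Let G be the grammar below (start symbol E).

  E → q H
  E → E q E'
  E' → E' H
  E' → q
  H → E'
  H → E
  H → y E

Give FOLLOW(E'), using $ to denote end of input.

{ $, q, y }

In E → E q E': E' is at the end, add FOLLOW(E) = { $, q, y }.
In E' → E' H: add FIRST(H) = { q, y }.
In H → E': E' is at the end, add FOLLOW(H) = { $, q, y }.
Union: FOLLOW(E') = { $, q, y }.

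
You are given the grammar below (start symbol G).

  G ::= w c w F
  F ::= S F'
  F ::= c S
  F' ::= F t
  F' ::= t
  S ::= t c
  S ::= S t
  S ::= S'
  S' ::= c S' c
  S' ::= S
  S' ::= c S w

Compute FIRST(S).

S ::= t c contributes {t}.
From S ::= S t: add FIRST(S) = { c, t }.
From S ::= S': add FIRST(S') = { c, t }.
Union: FIRST(S) = { c, t }.

{ c, t }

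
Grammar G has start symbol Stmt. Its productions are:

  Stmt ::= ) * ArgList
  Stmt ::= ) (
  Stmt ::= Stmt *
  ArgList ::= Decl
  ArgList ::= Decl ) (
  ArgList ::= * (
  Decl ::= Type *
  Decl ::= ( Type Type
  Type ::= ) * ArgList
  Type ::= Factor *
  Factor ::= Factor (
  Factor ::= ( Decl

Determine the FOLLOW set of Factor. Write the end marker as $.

{ (, * }

In Type ::= Factor *: add FIRST(*) = { * }.
In Factor ::= Factor (: add FIRST(() = { ( }.
Union: FOLLOW(Factor) = { (, * }.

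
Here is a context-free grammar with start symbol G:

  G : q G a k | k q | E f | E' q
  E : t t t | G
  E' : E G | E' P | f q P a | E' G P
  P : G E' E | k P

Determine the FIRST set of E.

E : t t t contributes {t}.
From E : G: add FIRST(G) = { f, k, q, t }.
Union: FIRST(E) = { f, k, q, t }.

{ f, k, q, t }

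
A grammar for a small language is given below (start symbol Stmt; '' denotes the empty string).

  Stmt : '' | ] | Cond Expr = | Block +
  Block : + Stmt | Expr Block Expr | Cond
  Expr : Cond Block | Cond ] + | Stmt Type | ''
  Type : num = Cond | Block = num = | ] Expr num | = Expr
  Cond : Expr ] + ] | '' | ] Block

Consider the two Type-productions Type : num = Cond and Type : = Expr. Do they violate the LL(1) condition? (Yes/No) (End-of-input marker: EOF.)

FIRST(num = Cond) = { num } and FIRST(= Expr) = { = }.
The FIRST sets are disjoint and neither alternative is nullable — no conflict.

No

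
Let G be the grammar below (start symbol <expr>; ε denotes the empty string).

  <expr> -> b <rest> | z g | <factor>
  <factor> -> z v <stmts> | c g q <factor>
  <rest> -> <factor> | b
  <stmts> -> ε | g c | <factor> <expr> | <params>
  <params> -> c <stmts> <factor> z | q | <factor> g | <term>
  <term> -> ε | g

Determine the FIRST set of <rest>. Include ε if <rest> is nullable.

From <rest> -> <factor>: add FIRST(<factor>) = { c, z }.
<rest> -> b contributes {b}.
Union: FIRST(<rest>) = { b, c, z }.

{ b, c, z }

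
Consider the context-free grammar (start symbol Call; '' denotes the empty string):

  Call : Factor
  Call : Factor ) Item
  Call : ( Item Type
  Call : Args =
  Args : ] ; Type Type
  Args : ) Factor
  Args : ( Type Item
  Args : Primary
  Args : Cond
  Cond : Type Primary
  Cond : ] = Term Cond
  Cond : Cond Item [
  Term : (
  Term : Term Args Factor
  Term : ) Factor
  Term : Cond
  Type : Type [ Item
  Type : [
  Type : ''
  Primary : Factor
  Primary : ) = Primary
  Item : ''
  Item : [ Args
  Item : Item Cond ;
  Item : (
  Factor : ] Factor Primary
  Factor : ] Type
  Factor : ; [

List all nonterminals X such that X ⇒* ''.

Directly nullable (have an ''-production): Type, Item.
No other nonterminal has a production whose RHS symbols are all nullable.

{ Item, Type }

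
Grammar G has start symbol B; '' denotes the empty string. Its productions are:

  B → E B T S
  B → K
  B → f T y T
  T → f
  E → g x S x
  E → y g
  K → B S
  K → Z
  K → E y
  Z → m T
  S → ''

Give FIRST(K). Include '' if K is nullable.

{ f, g, m, y }

From K → B S: add FIRST(B) = { f, g, m, y }.
From K → Z: add FIRST(Z) = { m }.
From K → E y: add FIRST(E) = { g, y }.
Union: FIRST(K) = { f, g, m, y }.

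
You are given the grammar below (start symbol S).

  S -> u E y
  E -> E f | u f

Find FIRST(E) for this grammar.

{ u }

From E -> E f: add FIRST(E) = { u }.
E -> u f contributes {u}.
Union: FIRST(E) = { u }.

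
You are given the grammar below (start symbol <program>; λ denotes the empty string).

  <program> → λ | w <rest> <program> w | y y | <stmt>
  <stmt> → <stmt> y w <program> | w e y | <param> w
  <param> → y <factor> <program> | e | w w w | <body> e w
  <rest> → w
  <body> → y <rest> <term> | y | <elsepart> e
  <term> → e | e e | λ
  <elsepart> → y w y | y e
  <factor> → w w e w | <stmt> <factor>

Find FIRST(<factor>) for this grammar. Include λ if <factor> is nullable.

<factor> → w w e w contributes {w}.
From <factor> → <stmt> <factor>: add FIRST(<stmt>) = { e, w, y }.
Union: FIRST(<factor>) = { e, w, y }.

{ e, w, y }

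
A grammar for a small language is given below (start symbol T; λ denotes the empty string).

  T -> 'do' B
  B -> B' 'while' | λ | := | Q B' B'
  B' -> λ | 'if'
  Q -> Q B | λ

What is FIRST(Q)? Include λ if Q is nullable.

{ 'if', 'while', :=, λ }

From Q -> Q B: Q, B nullable, take FIRST(Q) ∪ FIRST(B) = { 'if', 'while', := }; also λ since the whole RHS is nullable.
Q -> λ contributes λ.
Union: FIRST(Q) = { 'if', 'while', :=, λ }.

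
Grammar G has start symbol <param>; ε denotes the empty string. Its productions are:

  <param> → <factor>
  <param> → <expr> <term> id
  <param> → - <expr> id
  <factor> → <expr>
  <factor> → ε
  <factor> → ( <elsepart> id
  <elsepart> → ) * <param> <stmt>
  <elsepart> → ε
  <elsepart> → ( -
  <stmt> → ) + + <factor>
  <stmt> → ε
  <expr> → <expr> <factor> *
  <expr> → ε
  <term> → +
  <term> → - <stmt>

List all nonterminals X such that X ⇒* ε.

Directly nullable (have an ε-production): <factor>, <elsepart>, <stmt>, <expr>.
<param> → <factor> with every symbol nullable, so <param> is nullable.
No other nonterminal has a production whose RHS symbols are all nullable.

{ <elsepart>, <expr>, <factor>, <param>, <stmt> }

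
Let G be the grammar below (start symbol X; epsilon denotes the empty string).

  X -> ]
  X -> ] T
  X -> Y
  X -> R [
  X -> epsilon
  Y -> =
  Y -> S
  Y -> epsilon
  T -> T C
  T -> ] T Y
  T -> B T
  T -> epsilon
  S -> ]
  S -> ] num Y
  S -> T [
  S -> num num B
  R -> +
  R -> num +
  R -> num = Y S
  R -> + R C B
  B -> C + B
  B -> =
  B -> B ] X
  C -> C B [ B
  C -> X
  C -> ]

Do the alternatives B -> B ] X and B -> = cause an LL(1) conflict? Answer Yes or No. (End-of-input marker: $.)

Yes

FIRST(B ] X) = { +, =, [, ], num } and FIRST(=) = { = }.
Both contain =, so the two alternatives are not disjoint — LL(1) conflict.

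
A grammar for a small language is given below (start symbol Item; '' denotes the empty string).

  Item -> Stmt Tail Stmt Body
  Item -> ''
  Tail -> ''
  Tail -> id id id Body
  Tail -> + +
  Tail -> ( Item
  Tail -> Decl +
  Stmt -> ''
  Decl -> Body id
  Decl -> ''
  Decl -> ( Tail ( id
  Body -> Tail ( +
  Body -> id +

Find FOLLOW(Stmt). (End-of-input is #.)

{ (, +, id }

In Item -> Stmt Tail Stmt Body: add FIRST(Tail Stmt Body) = { (, +, id }.
In Item -> Stmt Tail Stmt Body: add FIRST(Body) = { (, +, id }.
Union: FOLLOW(Stmt) = { (, +, id }.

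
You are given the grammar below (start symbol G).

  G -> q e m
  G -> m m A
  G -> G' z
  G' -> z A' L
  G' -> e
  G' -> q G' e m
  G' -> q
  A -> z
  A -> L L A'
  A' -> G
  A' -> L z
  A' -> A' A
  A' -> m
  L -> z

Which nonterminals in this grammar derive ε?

No nonterminal has an empty production or an RHS whose symbols are all nullable.

{ } (none)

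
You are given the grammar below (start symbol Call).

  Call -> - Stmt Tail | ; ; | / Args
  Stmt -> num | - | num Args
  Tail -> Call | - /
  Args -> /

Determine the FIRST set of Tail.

{ -, /, ; }

From Tail -> Call: add FIRST(Call) = { -, /, ; }.
Tail -> - / contributes {-}.
Union: FIRST(Tail) = { -, /, ; }.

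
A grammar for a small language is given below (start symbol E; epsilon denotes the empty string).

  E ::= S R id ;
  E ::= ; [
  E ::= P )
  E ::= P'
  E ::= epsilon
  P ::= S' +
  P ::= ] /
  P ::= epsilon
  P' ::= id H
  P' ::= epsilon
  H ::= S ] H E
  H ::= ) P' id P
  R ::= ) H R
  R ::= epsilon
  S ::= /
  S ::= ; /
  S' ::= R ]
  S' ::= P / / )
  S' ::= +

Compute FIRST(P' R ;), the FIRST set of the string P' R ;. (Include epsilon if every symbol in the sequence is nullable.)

{ ), ;, id }

Add FIRST(P')\{epsilon} = { id }; P' is nullable, continue.
Add FIRST(R)\{epsilon} = { ) }; R is nullable, continue.
; is a terminal; add {;} and stop.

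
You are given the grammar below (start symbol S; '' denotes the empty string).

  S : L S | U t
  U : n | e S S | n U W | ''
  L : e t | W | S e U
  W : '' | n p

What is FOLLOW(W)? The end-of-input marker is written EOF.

{ e, n, t }

In U : n U W: W is at the end, add FOLLOW(U) = { e, n, t }.
In L : W: W is at the end, add FOLLOW(L) = { e, n, t }.
Union: FOLLOW(W) = { e, n, t }.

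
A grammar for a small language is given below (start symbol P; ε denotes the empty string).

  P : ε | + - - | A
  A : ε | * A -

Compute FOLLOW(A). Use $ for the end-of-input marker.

{ $, - }

In P : A: A is at the end, add FOLLOW(P) = { $ }.
In A : * A -: add FIRST(-) = { - }.
Union: FOLLOW(A) = { $, - }.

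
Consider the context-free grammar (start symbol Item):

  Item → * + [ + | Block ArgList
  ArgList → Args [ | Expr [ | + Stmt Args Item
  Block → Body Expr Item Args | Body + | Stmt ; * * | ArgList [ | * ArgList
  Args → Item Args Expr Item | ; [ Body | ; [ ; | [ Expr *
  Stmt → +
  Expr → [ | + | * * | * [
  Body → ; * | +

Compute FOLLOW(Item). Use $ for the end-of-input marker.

Item is the start symbol, so $ ∈ FOLLOW(Item).
In ArgList → + Stmt Args Item: Item is at the end, add FOLLOW(ArgList) = { $, *, +, ;, [ }.
In Block → Body Expr Item Args: add FIRST(Args) = { *, +, ;, [ }.
In Args → Item Args Expr Item: add FIRST(Args Expr Item) = { *, +, ;, [ }.
In Args → Item Args Expr Item: Item is at the end, add FOLLOW(Args) = { *, +, ;, [ }.
Union: FOLLOW(Item) = { $, *, +, ;, [ }.

{ $, *, +, ;, [ }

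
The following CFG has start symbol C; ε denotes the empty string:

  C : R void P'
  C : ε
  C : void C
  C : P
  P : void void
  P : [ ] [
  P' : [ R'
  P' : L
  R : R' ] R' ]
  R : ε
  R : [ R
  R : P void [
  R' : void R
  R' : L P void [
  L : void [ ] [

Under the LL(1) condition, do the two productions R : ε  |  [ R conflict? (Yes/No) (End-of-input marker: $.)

FIRST(ε) = { ε } and FIRST([ R) = { [ }.
The first is nullable but FOLLOW(R) = { $, ], void } is disjoint from FIRST of the second.

No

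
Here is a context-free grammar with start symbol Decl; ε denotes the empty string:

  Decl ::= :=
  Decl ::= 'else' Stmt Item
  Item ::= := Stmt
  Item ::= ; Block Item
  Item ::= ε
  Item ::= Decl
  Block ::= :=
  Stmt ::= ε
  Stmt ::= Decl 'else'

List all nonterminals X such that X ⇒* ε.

{ Item, Stmt }

Directly nullable (have an ε-production): Item, Stmt.
No other nonterminal has a production whose RHS symbols are all nullable.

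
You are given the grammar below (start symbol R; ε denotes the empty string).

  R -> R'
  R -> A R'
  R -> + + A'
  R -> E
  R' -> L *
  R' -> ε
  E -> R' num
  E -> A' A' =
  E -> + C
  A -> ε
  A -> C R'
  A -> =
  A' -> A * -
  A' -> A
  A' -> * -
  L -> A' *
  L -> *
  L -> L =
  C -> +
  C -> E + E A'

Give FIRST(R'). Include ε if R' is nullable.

From R' -> L *: add FIRST(L) = { *, +, =, num }.
R' -> ε contributes ε.
Union: FIRST(R') = { *, +, =, num, ε }.

{ *, +, =, num, ε }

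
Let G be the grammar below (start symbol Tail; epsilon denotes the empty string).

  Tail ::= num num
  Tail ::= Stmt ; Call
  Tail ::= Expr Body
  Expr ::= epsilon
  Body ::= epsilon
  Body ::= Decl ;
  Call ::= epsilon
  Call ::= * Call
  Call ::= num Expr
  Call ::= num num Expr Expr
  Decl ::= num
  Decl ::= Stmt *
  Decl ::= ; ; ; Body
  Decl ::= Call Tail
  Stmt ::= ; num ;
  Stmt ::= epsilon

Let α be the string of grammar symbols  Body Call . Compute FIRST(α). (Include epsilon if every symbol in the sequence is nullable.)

{ *, ;, num, epsilon }

Add FIRST(Body)\{epsilon} = { *, ;, num }; Body is nullable, continue.
Add FIRST(Call)\{epsilon} = { *, num }; Call is nullable, continue.
Every symbol is nullable, so include epsilon.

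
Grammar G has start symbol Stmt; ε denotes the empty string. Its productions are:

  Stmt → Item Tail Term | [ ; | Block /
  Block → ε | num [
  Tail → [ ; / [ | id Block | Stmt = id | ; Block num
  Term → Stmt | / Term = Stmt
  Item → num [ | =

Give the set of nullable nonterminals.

{ Block }

Directly nullable (have an ε-production): Block.
No other nonterminal has a production whose RHS symbols are all nullable.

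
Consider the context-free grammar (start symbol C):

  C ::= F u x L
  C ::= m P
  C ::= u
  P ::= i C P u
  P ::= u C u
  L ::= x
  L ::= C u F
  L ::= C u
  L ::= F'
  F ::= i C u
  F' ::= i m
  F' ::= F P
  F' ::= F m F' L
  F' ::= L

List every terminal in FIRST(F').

F' ::= i m contributes {i}.
From F' ::= F P: add FIRST(F) = { i }.
From F' ::= F m F' L: add FIRST(F) = { i }.
From F' ::= L: add FIRST(L) = { i, m, u, x }.
Union: FIRST(F') = { i, m, u, x }.

{ i, m, u, x }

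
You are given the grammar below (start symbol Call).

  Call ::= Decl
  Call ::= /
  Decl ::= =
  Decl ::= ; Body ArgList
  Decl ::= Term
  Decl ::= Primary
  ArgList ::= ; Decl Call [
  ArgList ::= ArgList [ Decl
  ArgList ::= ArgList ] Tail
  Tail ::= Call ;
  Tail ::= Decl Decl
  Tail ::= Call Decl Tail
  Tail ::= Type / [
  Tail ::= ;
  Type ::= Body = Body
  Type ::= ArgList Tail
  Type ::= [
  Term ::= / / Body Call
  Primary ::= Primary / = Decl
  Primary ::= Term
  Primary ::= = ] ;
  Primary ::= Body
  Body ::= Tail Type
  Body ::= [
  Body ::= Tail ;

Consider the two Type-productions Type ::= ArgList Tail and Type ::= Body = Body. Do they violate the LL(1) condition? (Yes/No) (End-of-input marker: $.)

FIRST(ArgList Tail) = { ; } and FIRST(Body = Body) = { /, ;, =, [ }.
Both contain ;, so the two alternatives are not disjoint — LL(1) conflict.

Yes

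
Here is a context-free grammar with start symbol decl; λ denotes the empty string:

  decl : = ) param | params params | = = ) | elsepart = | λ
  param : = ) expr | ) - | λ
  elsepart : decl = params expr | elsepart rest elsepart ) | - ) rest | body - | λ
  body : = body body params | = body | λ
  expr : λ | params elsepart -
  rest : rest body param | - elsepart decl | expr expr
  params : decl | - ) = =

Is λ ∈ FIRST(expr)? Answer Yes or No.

Yes

expr has an λ-production, so expr ⇒ λ.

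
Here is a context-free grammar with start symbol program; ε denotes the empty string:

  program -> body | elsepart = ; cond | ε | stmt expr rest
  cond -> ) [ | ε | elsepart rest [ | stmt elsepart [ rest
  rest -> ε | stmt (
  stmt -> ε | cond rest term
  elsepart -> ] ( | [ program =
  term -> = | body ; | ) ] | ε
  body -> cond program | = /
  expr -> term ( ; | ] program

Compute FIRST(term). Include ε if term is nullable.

term -> = contributes {=}.
From term -> body ;: body nullable, take FIRST(body) ∪ {;} = { (, ), ;, =, [, ] }.
term -> ) ] contributes {)}.
term -> ε contributes ε.
Union: FIRST(term) = { (, ), ;, =, [, ], ε }.

{ (, ), ;, =, [, ], ε }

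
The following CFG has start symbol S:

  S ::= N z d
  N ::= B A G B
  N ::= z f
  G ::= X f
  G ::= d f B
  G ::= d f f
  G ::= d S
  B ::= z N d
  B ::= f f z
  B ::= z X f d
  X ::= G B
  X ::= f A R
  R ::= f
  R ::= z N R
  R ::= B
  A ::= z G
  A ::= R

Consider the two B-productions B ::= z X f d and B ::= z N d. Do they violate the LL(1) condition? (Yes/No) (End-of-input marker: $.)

Yes

FIRST(z X f d) = { z } and FIRST(z N d) = { z }.
Both contain z, so the two alternatives are not disjoint — LL(1) conflict.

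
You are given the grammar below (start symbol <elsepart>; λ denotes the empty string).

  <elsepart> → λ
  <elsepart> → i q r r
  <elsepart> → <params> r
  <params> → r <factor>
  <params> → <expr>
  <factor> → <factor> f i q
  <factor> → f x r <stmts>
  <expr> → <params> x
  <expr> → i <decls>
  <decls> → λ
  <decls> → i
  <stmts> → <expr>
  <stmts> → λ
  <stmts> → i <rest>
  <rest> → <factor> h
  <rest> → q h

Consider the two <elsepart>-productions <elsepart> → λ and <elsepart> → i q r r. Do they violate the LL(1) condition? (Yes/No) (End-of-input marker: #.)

FIRST(λ) = { λ } and FIRST(i q r r) = { i }.
The first is nullable but FOLLOW(<elsepart>) = { # } is disjoint from FIRST of the second.

No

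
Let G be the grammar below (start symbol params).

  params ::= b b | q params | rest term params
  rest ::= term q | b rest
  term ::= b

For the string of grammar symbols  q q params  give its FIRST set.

{ q }

q is a terminal; add {q} and stop.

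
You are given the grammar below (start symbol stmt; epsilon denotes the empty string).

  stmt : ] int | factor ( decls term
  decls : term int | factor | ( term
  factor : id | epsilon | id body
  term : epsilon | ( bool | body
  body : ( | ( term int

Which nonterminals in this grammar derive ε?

{ decls, factor, term }

Directly nullable (have an epsilon-production): factor, term.
decls : factor with every symbol nullable, so decls is nullable.
No other nonterminal has a production whose RHS symbols are all nullable.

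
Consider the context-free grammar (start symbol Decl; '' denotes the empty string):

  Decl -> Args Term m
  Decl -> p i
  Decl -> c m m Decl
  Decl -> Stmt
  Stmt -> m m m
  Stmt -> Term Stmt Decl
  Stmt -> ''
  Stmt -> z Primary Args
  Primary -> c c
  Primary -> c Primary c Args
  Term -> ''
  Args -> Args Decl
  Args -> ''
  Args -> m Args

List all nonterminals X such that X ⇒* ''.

{ Args, Decl, Stmt, Term }

Directly nullable (have an ''-production): Stmt, Term, Args.
Decl -> Stmt with every symbol nullable, so Decl is nullable.
No other nonterminal has a production whose RHS symbols are all nullable.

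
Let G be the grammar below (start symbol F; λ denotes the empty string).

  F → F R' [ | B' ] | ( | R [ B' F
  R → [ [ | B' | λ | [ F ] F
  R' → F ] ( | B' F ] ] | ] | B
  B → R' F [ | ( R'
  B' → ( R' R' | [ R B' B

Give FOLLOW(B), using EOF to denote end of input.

In R' → B: B is at the end, add FOLLOW(R') = { (, [, ] }.
In B' → [ R B' B: B is at the end, add FOLLOW(B') = { (, [, ] }.
Union: FOLLOW(B) = { (, [, ] }.

{ (, [, ] }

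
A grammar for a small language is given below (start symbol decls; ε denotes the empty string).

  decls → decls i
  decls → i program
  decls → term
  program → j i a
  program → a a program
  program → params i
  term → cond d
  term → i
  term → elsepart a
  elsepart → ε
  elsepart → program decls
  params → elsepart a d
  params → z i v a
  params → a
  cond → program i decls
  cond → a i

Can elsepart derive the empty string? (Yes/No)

Yes

elsepart has an ε-production, so elsepart ⇒ ε.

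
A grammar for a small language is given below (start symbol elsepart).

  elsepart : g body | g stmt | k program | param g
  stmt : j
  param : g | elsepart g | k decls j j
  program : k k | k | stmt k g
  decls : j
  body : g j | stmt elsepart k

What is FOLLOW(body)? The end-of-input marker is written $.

{ $, g, k }

In elsepart : g body: body is at the end, add FOLLOW(elsepart) = { $, g, k }.
Union: FOLLOW(body) = { $, g, k }.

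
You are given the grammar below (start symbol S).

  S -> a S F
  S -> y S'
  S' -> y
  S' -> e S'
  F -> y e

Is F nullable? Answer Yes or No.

No nonterminal in this grammar is nullable.
No production of F has an RHS whose symbols are all nullable, so F is not nullable.

No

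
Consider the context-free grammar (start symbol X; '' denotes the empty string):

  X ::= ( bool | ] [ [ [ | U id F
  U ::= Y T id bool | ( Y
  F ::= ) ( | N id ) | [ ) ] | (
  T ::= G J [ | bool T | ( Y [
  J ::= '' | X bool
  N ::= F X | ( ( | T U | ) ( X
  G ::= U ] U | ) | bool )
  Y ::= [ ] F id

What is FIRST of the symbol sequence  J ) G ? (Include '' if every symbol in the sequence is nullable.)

Add FIRST(J)\{''} = { (, [, ] }; J is nullable, continue.
) is a terminal; add {)} and stop.

{ (, ), [, ] }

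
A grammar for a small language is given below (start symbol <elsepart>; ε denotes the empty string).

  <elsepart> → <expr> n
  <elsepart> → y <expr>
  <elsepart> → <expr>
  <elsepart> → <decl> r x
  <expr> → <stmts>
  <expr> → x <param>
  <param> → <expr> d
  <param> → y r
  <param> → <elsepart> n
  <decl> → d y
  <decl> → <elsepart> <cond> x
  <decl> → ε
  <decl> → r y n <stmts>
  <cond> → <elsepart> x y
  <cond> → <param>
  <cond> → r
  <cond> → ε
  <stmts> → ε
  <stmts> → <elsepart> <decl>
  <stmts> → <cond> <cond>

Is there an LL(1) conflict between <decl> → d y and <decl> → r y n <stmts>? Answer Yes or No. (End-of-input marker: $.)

FIRST(d y) = { d } and FIRST(r y n <stmts>) = { r }.
The FIRST sets are disjoint and neither alternative is nullable — no conflict.

No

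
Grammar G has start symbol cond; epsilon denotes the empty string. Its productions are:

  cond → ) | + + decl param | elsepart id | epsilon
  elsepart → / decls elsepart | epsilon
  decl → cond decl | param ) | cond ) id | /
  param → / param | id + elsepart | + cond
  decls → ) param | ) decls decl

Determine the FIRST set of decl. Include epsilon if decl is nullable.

From decl → cond decl: cond nullable, take FIRST(cond) ∪ FIRST(decl) = { ), +, /, id }.
From decl → param ): add FIRST(param) = { +, /, id }.
From decl → cond ) id: cond nullable, take FIRST(cond) ∪ {)} = { ), +, /, id }.
decl → / contributes {/}.
Union: FIRST(decl) = { ), +, /, id }.

{ ), +, /, id }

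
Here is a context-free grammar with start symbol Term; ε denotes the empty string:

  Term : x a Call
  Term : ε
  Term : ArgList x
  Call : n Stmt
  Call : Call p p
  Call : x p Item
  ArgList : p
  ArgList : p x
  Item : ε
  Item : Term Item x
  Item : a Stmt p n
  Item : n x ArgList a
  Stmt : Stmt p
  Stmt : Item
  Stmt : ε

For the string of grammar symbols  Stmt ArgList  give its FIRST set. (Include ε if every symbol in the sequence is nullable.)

Add FIRST(Stmt)\{ε} = { a, n, p, x }; Stmt is nullable, continue.
Add FIRST(ArgList) = { p }; ArgList is not nullable, stop.

{ a, n, p, x }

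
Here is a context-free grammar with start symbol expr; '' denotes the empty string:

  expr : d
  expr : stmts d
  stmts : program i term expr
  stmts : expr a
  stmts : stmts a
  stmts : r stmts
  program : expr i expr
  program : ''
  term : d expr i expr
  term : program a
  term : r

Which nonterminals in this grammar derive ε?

{ program }

Directly nullable (have an ''-production): program.
No other nonterminal has a production whose RHS symbols are all nullable.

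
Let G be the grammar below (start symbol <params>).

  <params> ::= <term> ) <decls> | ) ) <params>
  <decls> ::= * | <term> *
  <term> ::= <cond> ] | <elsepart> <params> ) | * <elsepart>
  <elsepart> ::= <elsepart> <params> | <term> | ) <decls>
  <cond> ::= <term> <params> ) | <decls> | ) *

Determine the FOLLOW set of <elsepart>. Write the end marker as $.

In <term> ::= <elsepart> <params> ): add FIRST(<params> )) = { ), * }.
In <term> ::= * <elsepart>: <elsepart> is at the end, add FOLLOW(<term>) = { ), * }.
In <elsepart> ::= <elsepart> <params>: add FIRST(<params>) = { ), * }.
Union: FOLLOW(<elsepart>) = { ), * }.

{ ), * }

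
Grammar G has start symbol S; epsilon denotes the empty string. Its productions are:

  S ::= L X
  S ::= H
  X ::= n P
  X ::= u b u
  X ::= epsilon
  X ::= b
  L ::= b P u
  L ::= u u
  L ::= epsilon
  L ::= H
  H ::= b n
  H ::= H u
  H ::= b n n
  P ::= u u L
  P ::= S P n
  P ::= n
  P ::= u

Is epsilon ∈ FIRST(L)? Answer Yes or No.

Yes

L has an epsilon-production, so L ⇒ epsilon.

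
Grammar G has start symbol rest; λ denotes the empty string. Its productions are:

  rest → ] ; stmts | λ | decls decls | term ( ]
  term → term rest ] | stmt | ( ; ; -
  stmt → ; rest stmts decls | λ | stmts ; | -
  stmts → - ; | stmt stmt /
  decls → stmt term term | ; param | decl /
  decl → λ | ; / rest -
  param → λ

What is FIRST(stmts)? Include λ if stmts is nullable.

stmts → - ; contributes {-}.
From stmts → stmt stmt /: stmt, stmt nullable, take FIRST(stmt) ∪ FIRST(stmt) ∪ {/} = { -, /, ; }.
Union: FIRST(stmts) = { -, /, ; }.

{ -, /, ; }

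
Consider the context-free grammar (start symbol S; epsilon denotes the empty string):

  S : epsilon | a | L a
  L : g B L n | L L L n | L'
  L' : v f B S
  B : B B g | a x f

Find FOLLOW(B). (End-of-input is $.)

In L : g B L n: add FIRST(L n) = { g, v }.
In L' : v f B S: add FIRST(S)\{epsilon} = { a, g, v }.
  Since S is nullable, also add FOLLOW(L') = { a, g, n, v }.
In B : B B g: add FIRST(B g) = { a }.
In B : B B g: add FIRST(g) = { g }.
Union: FOLLOW(B) = { a, g, n, v }.

{ a, g, n, v }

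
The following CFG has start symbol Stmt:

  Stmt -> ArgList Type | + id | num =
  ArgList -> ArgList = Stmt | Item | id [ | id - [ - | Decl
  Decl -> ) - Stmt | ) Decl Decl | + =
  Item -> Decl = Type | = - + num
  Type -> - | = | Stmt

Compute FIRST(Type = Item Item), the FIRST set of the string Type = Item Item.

{ ), +, -, =, id, num }

Add FIRST(Type) = { ), +, -, =, id, num }; Type is not nullable, stop.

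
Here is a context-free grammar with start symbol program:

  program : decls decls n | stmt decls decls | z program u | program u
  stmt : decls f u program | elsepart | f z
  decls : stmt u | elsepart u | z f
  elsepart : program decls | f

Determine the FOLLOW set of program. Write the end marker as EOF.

{ EOF, f, u, z }

program is the start symbol, so EOF ∈ FOLLOW(program).
In program : z program u: add FIRST(u) = { u }.
In program : program u: add FIRST(u) = { u }.
In stmt : decls f u program: program is at the end, add FOLLOW(stmt) = { f, u, z }.
In elsepart : program decls: add FIRST(decls) = { f, z }.
Union: FOLLOW(program) = { EOF, f, u, z }.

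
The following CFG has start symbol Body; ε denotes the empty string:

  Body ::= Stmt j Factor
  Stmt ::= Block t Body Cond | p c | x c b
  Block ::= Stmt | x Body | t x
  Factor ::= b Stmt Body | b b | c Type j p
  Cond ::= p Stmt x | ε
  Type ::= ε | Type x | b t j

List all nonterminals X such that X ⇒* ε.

{ Cond, Type }

Directly nullable (have an ε-production): Cond, Type.
No other nonterminal has a production whose RHS symbols are all nullable.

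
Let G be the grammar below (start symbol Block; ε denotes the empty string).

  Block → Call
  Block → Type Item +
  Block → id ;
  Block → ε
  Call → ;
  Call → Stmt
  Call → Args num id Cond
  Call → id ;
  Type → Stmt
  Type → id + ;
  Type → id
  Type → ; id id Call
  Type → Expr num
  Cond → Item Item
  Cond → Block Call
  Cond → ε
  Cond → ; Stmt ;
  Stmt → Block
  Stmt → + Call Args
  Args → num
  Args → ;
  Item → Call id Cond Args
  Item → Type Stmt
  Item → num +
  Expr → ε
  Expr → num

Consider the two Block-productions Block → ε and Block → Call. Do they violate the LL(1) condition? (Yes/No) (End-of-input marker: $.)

Yes

FIRST(ε) = { ε } and FIRST(Call) = { +, ;, id, num, ε }.
Both alternatives are nullable, violating the LL(1) condition.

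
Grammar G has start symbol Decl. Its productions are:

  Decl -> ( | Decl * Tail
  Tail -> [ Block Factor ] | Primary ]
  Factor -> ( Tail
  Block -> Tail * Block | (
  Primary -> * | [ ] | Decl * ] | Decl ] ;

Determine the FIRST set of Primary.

{ (, *, [ }

Primary -> * contributes {*}.
Primary -> [ ] contributes {[}.
From Primary -> Decl * ]: add FIRST(Decl) = { ( }.
From Primary -> Decl ] ;: add FIRST(Decl) = { ( }.
Union: FIRST(Primary) = { (, *, [ }.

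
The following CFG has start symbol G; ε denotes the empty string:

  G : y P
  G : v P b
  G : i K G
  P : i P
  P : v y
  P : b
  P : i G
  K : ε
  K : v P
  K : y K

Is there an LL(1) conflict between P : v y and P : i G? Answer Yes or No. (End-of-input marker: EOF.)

FIRST(v y) = { v } and FIRST(i G) = { i }.
The FIRST sets are disjoint and neither alternative is nullable — no conflict.

No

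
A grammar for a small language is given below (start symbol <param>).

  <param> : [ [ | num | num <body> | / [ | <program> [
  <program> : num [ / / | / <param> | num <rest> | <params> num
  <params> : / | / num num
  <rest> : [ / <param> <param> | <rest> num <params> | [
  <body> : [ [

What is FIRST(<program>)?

{ /, num }

<program> : num [ / / contributes {num}.
<program> : / <param> contributes {/}.
<program> : num <rest> contributes {num}.
From <program> : <params> num: add FIRST(<params>) = { / }.
Union: FIRST(<program>) = { /, num }.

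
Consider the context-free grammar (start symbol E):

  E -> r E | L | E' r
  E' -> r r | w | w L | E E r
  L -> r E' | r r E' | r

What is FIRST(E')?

{ r, w }

E' -> r r contributes {r}.
E' -> w contributes {w}.
E' -> w L contributes {w}.
From E' -> E E r: add FIRST(E) = { r, w }.
Union: FIRST(E') = { r, w }.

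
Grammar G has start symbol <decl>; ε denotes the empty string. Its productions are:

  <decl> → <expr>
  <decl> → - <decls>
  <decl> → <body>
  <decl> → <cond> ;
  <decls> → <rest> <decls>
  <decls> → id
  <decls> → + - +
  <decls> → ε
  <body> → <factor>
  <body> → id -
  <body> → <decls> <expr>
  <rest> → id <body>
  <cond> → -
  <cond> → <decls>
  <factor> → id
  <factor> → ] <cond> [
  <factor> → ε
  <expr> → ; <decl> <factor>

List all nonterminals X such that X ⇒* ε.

Directly nullable (have an ε-production): <decls>, <factor>.
<body> → <factor> with every symbol nullable, so <body> is nullable.
<cond> → <decls> with every symbol nullable, so <cond> is nullable.
<decl> → <body> with every symbol nullable, so <decl> is nullable.
No other nonterminal has a production whose RHS symbols are all nullable.

{ <body>, <cond>, <decl>, <decls>, <factor> }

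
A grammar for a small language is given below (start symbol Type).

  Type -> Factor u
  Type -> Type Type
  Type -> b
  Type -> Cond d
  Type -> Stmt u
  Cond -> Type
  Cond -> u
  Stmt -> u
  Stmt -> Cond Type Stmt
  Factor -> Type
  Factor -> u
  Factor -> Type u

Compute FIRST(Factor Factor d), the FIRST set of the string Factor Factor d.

{ b, u }

Add FIRST(Factor) = { b, u }; Factor is not nullable, stop.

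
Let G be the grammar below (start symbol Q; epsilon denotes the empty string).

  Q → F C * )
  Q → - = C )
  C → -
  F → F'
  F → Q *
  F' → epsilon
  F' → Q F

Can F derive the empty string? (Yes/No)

F → F' and each of F' is nullable, so F ⇒* epsilon.

Yes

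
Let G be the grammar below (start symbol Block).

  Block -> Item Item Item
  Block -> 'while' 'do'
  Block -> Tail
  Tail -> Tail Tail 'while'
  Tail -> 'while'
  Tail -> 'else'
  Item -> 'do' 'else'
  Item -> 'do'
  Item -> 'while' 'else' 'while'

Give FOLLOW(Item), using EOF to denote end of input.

{ EOF, 'do', 'while' }

In Block -> Item Item Item: add FIRST(Item Item) = { 'do', 'while' }.
In Block -> Item Item Item: add FIRST(Item) = { 'do', 'while' }.
In Block -> Item Item Item: Item is at the end, add FOLLOW(Block) = { EOF }.
Union: FOLLOW(Item) = { EOF, 'do', 'while' }.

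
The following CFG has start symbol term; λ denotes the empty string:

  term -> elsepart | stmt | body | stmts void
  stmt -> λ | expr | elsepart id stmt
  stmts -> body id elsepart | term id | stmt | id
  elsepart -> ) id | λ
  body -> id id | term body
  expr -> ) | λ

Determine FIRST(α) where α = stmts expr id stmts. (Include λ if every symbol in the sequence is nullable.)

Add FIRST(stmts)\{λ} = { ), id, void }; stmts is nullable, continue.
Add FIRST(expr)\{λ} = { ) }; expr is nullable, continue.
id is a terminal; add {id} and stop.

{ ), id, void }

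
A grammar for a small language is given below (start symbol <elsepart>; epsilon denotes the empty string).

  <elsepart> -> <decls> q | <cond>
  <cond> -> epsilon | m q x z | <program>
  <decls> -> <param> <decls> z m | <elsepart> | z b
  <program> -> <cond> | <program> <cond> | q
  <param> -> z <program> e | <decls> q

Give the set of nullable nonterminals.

Directly nullable (have an epsilon-production): <cond>.
<elsepart> -> <cond> with every symbol nullable, so <elsepart> is nullable.
<program> -> <cond> with every symbol nullable, so <program> is nullable.
<decls> -> <elsepart> with every symbol nullable, so <decls> is nullable.
No other nonterminal has a production whose RHS symbols are all nullable.

{ <cond>, <decls>, <elsepart>, <program> }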